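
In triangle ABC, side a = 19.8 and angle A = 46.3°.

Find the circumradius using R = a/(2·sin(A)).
R = a/(2·sin(A)) = 19.8/(2·sin(46.3°))
sin(46.3°) ≈ 0.722967
R ≈ 19.8/(2·0.722967) = 19.8/1.44593 ≈ 13.6936

R = 13.69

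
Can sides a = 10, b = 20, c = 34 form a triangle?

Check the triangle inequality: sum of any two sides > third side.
a + b vs c: 10 + 20 = 30 ≤ 34  ✗
a + c vs b: 10 + 34 = 44 > 20  ✓
b + c vs a: 20 + 34 = 54 > 10  ✓

No: 10 + 20 = 30 is not > 34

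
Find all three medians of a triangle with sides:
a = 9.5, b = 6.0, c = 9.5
Median formula: m_a = ½√(2b² + 2c² − a²) (and cyclically). a² = 90.25, b² = 36, c² = 90.25.
m_a = ½√(2·36 + 2·90.25 − 90.25) = ½√162.25 ≈ ½·12.7377 ≈ 6.36887
m_b = ½√(2·90.25 + 2·90.25 − 36) = ½√325 ≈ ½·18.0278 ≈ 9.01388
m_c = ½√(2·90.25 + 2·36 − 90.25) = ½√162.25 ≈ ½·12.7377 ≈ 6.36887

m_a = 6.369, m_b = 9.014, m_c = 6.369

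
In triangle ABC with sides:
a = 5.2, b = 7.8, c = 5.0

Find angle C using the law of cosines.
c² = a² + b² − 2ab·cos(C)  ⇒  cos(C) = (a² + b² − c²)/(2ab)
cos(C) = (5.2² + 7.8² − 5.0²)/(2·5.2·7.8) = (27.04 + 60.84 − 25)/81.12 = 62.88/81.12 ≈ 0.775148
C = arccos(0.775148) ≈ 39.1816°

C = 39.18°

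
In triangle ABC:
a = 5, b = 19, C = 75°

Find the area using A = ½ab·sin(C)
A = ½·a·b·sin(C) = ½·5·19·sin(75°)
sin(75°) ≈ 0.965926
A ≈ ½·95·0.965926 = 47.5·0.965926 ≈ 45.8815

Area = 45.88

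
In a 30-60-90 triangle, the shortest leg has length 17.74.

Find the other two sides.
In a 30-60-90 triangle the sides are in ratio 1 : √3 : 2 (short leg : long leg : hypotenuse).
Long leg = 17.74·√3 ≈ 17.74·1.73205 ≈ 30.7266
Hypotenuse = 2·17.74 = 35.48

Long leg = 17.74√3 = 30.73, Hypotenuse = 35.48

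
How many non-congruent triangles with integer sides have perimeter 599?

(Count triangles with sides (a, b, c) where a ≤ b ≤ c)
Let a ≤ b ≤ c with a + b + c = 599. The only binding inequality is a + b > c, i.e. 599 − c > c, so c < 599/2; and c ≥ 599/3 since c is the largest side.
So 200 ≤ c ≤ 299. For each c, b runs from ⌈(599 − c)/2⌉ up to c (then a = 599 − b − c satisfies 1 ≤ a ≤ b automatically), giving c − ⌈(599 − c)/2⌉ + 1 choices.
Summing over c: 1 + 3 + 4 + 6 + … + 148 + 150  (100 terms, c = 200, …, 299) = 7550
Check (closed form: nearest integer to p²/48 for even p, (p+3)²/48 for odd p): (599+3)²/48 = 602²/48 = 362404/48 ≈ 7550.08 → 7550

7550 triangles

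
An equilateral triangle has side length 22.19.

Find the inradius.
r = Area/s with s the semi-perimeter.
Area = (√3/4)·22.19² = (√3/4)·492.3961 ≈ 0.433013·492.3961 ≈ 213.214
s = 3·22.19/2 = 33.285
r ≈ 213.214/33.285 ≈ 6.4057
(Equivalently r = side/(2√3) = 22.19/3.4641 ≈ 6.4057.)

r = 6.406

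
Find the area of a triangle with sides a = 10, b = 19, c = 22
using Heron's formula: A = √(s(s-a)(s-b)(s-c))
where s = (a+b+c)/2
s = (10 + 19 + 22)/2 = 51/2 = 25.5
s − a = 15.5, s − b = 6.5, s − c = 3.5
s(s−a)(s−b)(s−c) = 25.5·15.5·6.5·3.5 = 8991.9375
Area = √8991.9375 ≈ 94.8258

s = 25.5, Area = 94.83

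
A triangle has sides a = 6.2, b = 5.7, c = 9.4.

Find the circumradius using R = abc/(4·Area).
First find the area with Heron's formula.
s = (6.2 + 5.7 + 9.4)/2 = 10.65
Area = √(s(s−a)(s−b)(s−c)) = √(10.65·4.45·4.95·1.25) ≈ √293.241 ≈ 17.1243
abc = 6.2·5.7·9.4 = 332.196
R = abc/(4·Area) ≈ 332.196/(4·17.1243) = 332.196/68.4971 ≈ 4.84978

R = 4.85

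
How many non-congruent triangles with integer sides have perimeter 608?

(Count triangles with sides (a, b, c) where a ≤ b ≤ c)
Let a ≤ b ≤ c with a + b + c = 608. The only binding inequality is a + b > c, i.e. 608 − c > c, so c < 608/2; and c ≥ 608/3 since c is the largest side.
So 203 ≤ c ≤ 303. For each c, b runs from ⌈(608 − c)/2⌉ up to c (then a = 608 − b − c satisfies 1 ≤ a ≤ b automatically), giving c − ⌈(608 − c)/2⌉ + 1 choices.
Summing over c: 1 + 3 + 4 + 6 + … + 150 + 151  (101 terms, c = 203, …, 303) = 7701
Check (closed form: nearest integer to p²/48 for even p, (p+3)²/48 for odd p): 608²/48 = 369664/48 ≈ 7701.33 → 7701

7701 triangles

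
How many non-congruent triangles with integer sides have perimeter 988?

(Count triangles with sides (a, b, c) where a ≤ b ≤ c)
Let a ≤ b ≤ c with a + b + c = 988. The only binding inequality is a + b > c, i.e. 988 − c > c, so c < 988/2; and c ≥ 988/3 since c is the largest side.
So 330 ≤ c ≤ 493. For each c, b runs from ⌈(988 − c)/2⌉ up to c (then a = 988 − b − c satisfies 1 ≤ a ≤ b automatically), giving c − ⌈(988 − c)/2⌉ + 1 choices.
Summing over c: 2 + 3 + 5 + 6 + … + 245 + 246  (164 terms, c = 330, …, 493) = 20336
Check (closed form: nearest integer to p²/48 for even p, (p+3)²/48 for odd p): 988²/48 = 976144/48 ≈ 20336.33 → 20336

20336 triangles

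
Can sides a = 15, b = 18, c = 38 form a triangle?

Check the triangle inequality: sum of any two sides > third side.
a + b vs c: 15 + 18 = 33 ≤ 38  ✗
a + c vs b: 15 + 38 = 53 > 18  ✓
b + c vs a: 18 + 38 = 56 > 15  ✓

No: 15 + 18 = 33 is not > 38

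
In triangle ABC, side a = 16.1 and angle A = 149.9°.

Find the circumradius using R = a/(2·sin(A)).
R = a/(2·sin(A)) = 16.1/(2·sin(149.9°))
sin(149.9°) ≈ 0.501511
R ≈ 16.1/(2·0.501511) = 16.1/1.00302 ≈ 16.0515

R = 16.05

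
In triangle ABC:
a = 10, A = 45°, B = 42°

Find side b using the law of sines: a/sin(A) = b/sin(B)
a/sin(A) = b/sin(B)  ⇒  b = a·sin(B)/sin(A) = 10·sin(42°)/sin(45°)
sin(42°) ≈ 0.669131, sin(45°) ≈ 0.707107
b ≈ 10·0.669131/0.707107 ≈ 6.69131/0.707107 ≈ 9.46294

b = 9.463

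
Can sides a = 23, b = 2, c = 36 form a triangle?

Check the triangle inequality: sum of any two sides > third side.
a + b vs c: 23 + 2 = 25 ≤ 36  ✗
a + c vs b: 23 + 36 = 59 > 2  ✓
b + c vs a: 2 + 36 = 38 > 23  ✓

No: 23 + 2 = 25 is not > 36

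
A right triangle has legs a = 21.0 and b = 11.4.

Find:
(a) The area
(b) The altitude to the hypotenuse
(a) The legs are perpendicular, so Area = ½·a·b = ½·21.0·11.4 = ½·239.4 = 119.7
(b) Hypotenuse c = √(a² + b²) = √(441 + 129.96) = √570.96 ≈ 23.8948
    Area = ½·c·h_c  ⇒  h_c = 2·Area/c = 239.4/23.8948 ≈ 10.0189

Area = 119.7, h_c = 10.02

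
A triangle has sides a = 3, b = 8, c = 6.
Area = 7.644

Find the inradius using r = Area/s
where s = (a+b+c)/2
s = (3 + 8 + 6)/2 = 17/2 = 8.5
r = Area/s = 7.644/8.5 ≈ 0.899294

r = 0.8993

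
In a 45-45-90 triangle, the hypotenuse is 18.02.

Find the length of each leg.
In a 45-45-90 triangle hypotenuse = leg·√2, so leg = hypotenuse/√2.
Leg = 18.02/√2 ≈ 18.02/1.41421 ≈ 12.7421

Each leg = 12.74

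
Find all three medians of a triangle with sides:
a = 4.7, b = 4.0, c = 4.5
Median formula: m_a = ½√(2b² + 2c² − a²) (and cyclically). a² = 22.09, b² = 16, c² = 20.25.
m_a = ½√(2·16 + 2·20.25 − 22.09) = ½√50.41 ≈ ½·7.1 ≈ 3.55
m_b = ½√(2·22.09 + 2·20.25 − 16) = ½√68.68 ≈ ½·8.28734 ≈ 4.14367
m_c = ½√(2·22.09 + 2·16 − 20.25) = ½√55.93 ≈ ½·7.47864 ≈ 3.73932

m_a = 3.55, m_b = 4.144, m_c = 3.739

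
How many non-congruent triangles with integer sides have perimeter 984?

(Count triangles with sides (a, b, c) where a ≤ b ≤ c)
Let a ≤ b ≤ c with a + b + c = 984. The only binding inequality is a + b > c, i.e. 984 − c > c, so c < 984/2; and c ≥ 984/3 since c is the largest side.
So 328 ≤ c ≤ 491. For each c, b runs from ⌈(984 − c)/2⌉ up to c (then a = 984 − b − c satisfies 1 ≤ a ≤ b automatically), giving c − ⌈(984 − c)/2⌉ + 1 choices.
Summing over c: 1 + 2 + 4 + 5 + … + 244 + 245  (164 terms, c = 328, …, 491) = 20172
Check (closed form: nearest integer to p²/48 for even p, (p+3)²/48 for odd p): 984²/48 = 968256/48 ≈ 20172.00 → 20172

20172 triangles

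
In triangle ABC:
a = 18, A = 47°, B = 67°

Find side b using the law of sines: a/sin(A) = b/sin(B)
a/sin(A) = b/sin(B)  ⇒  b = a·sin(B)/sin(A) = 18·sin(67°)/sin(47°)
sin(67°) ≈ 0.920505, sin(47°) ≈ 0.731354
b ≈ 18·0.920505/0.731354 ≈ 16.5691/0.731354 ≈ 22.6554

b = 22.66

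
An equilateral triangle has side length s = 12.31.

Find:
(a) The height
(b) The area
(a) The height splits the triangle into two 30-60-90 halves: h = s·√3/2 = 12.31·1.73205/2 ≈ 21.3215/2 ≈ 10.6608
(b) Area = (√3/4)·s² = (√3/4)·12.31² = (√3/4)·151.5361 ≈ 0.433013·151.5361 ≈ 65.6171

Height = 10.66, Area = 65.62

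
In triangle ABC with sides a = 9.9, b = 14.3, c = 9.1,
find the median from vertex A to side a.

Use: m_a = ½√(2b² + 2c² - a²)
m_a = ½√(2·14.3² + 2·9.1² − 9.9²) = ½√(2·204.49 + 2·82.81 − 98.01) = ½√(408.98 + 165.62 − 98.01) = ½√476.59
√476.59 ≈ 21.8309, so m_a ≈ 10.9155

m_a = 10.92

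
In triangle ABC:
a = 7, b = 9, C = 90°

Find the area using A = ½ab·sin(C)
A = ½·a·b·sin(C) = ½·7·9·sin(90°)
sin(90°) ≈ 1
A ≈ ½·63·1 = 31.5·1 ≈ 31.5

Area = 31.5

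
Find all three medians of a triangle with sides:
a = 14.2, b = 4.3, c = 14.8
Median formula: m_a = ½√(2b² + 2c² − a²) (and cyclically). a² = 201.64, b² = 18.49, c² = 219.04.
m_a = ½√(2·18.49 + 2·219.04 − 201.64) = ½√273.42 ≈ ½·16.5354 ≈ 8.26771
m_b = ½√(2·201.64 + 2·219.04 − 18.49) = ½√822.87 ≈ ½·28.6857 ≈ 14.3429
m_c = ½√(2·201.64 + 2·18.49 − 219.04) = ½√221.22 ≈ ½·14.8735 ≈ 7.43673

m_a = 8.268, m_b = 14.34, m_c = 7.437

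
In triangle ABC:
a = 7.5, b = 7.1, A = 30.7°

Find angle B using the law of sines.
a/sin(A) = b/sin(B)  ⇒  sin(B) = b·sin(A)/a = 7.1·sin(30.7°)/7.5
sin(30.7°) ≈ 0.510543
sin(B) ≈ 7.1·0.510543/7.5 ≈ 3.62485/7.5 ≈ 0.483314
B = arcsin(0.483314) ≈ 28.9021°
(Since b ≤ a we need B ≤ A, so the obtuse alternative 180° − 28.9021° ≈ 151.098° is rejected.)

B = 28.9°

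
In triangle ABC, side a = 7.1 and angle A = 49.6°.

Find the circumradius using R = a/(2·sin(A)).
R = a/(2·sin(A)) = 7.1/(2·sin(49.6°))
sin(49.6°) ≈ 0.761538
R ≈ 7.1/(2·0.761538) = 7.1/1.52308 ≈ 4.66162

R = 4.662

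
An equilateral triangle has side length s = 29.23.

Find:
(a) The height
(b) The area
(a) The height splits the triangle into two 30-60-90 halves: h = s·√3/2 = 29.23·1.73205/2 ≈ 50.6278/2 ≈ 25.3139
(b) Area = (√3/4)·s² = (√3/4)·29.23² = (√3/4)·854.3929 ≈ 0.433013·854.3929 ≈ 369.963

Height = 25.31, Area = 370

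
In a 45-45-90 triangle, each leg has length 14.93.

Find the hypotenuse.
In a 45-45-90 triangle the sides are in ratio 1 : 1 : √2, so hypotenuse = leg·√2.
Hypotenuse = 14.93·√2 ≈ 14.93·1.41421 ≈ 21.1142

Hypotenuse = 14.93√2 = 21.11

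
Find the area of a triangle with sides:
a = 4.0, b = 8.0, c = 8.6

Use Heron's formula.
s = (4.0 + 8.0 + 8.6)/2 = 20.6/2 = 10.3
s − a = 6.3, s − b = 2.3, s − c = 1.7
s(s−a)(s−b)(s−c) = 10.3·6.3·2.3·1.7 ≈ 253.72
Area = √253.72 ≈ 15.9286

Area = 15.93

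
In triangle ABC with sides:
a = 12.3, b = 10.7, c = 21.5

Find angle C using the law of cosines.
c² = a² + b² − 2ab·cos(C)  ⇒  cos(C) = (a² + b² − c²)/(2ab)
cos(C) = (12.3² + 10.7² − 21.5²)/(2·12.3·10.7) = (151.29 + 114.49 − 462.25)/263.22 = -196.47/263.22 ≈ -0.74641
C = arccos(-0.74641) ≈ 138.28°

C = 138.3°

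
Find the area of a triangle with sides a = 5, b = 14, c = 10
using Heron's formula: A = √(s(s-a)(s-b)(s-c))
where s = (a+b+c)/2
s = (5 + 14 + 10)/2 = 29/2 = 14.5
s − a = 9.5, s − b = 0.5, s − c = 4.5
s(s−a)(s−b)(s−c) = 14.5·9.5·0.5·4.5 = 309.9375
Area = √309.9375 ≈ 17.605

s = 14.5, Area = 17.61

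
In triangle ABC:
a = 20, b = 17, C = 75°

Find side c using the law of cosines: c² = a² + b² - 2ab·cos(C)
c² = 20² + 17² − 2·20·17·cos(75°)
cos(75°) ≈ 0.258819
c² ≈ 400 + 289 − 680·(0.258819) ≈ 689 − 175.997 ≈ 513.003
c ≈ √513.003 ≈ 22.6496

c = 22.65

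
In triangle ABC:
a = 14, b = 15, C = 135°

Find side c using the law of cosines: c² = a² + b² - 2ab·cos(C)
c² = 14² + 15² − 2·14·15·cos(135°)
cos(135°) ≈ -0.707107
c² ≈ 196 + 225 − 420·(-0.707107) ≈ 421 + 296.985 ≈ 717.985
c ≈ √717.985 ≈ 26.7952

c = 26.8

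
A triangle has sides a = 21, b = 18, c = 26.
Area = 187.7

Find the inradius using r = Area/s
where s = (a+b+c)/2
s = (21 + 18 + 26)/2 = 65/2 = 32.5
r = Area/s = 187.7/32.5 ≈ 5.77538

r = 5.775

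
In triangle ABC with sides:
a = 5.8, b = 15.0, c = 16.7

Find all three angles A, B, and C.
Law of cosines for each angle (a² = 33.64, b² = 225, c² = 278.89):
cos(A) = (b² + c² − a²)/(2bc) = (225 + 278.89 − 33.64)/(2·15.0·16.7) = 470.25/501 ≈ 0.938623  ⇒  A ≈ 20.1785°
cos(B) = (a² + c² − b²)/(2ac) = (33.64 + 278.89 − 225)/(2·5.8·16.7) = 87.53/193.72 ≈ 0.451838  ⇒  B ≈ 63.1383°
cos(C) = (a² + b² − c²)/(2ab) = (33.64 + 225 − 278.89)/(2·5.8·15.0) = -20.25/174 ≈ -0.116379  ⇒  C ≈ 96.6832°
Check: A + B + C ≈ 180°

A = 20.18°, B = 63.14°, C = 96.68°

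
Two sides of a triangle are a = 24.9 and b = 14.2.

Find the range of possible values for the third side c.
Triangle inequality: |a − b| < c < a + b
|a − b| = |24.9 − 14.2| = 10.7
a + b = 24.9 + 14.2 = 39.1

10.7 < c < 39.1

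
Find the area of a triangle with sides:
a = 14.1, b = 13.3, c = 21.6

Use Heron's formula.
s = (14.1 + 13.3 + 21.6)/2 = 49/2 = 24.5
s − a = 10.4, s − b = 11.2, s − c = 2.9
s(s−a)(s−b)(s−c) = 24.5·10.4·11.2·2.9 ≈ 8275.9
Area = √8275.9 ≈ 90.972

Area = 90.97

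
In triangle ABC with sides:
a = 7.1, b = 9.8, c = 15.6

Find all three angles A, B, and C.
Law of cosines for each angle (a² = 50.41, b² = 96.04, c² = 243.36):
cos(A) = (b² + c² − a²)/(2bc) = (96.04 + 243.36 − 50.41)/(2·9.8·15.6) = 288.99/305.76 ≈ 0.945153  ⇒  A ≈ 19.0642°
cos(B) = (a² + c² − b²)/(2ac) = (50.41 + 243.36 − 96.04)/(2·7.1·15.6) = 197.73/221.52 ≈ 0.892606  ⇒  B ≈ 26.7975°
cos(C) = (a² + b² − c²)/(2ab) = (50.41 + 96.04 − 243.36)/(2·7.1·9.8) = -96.91/139.16 ≈ -0.696393  ⇒  C ≈ 134.138°
Check: A + B + C ≈ 180°

A = 19.06°, B = 26.8°, C = 134.1°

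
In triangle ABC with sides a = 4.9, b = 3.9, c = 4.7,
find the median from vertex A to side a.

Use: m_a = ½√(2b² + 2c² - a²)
m_a = ½√(2·3.9² + 2·4.7² − 4.9²) = ½√(2·15.21 + 2·22.09 − 24.01) = ½√(30.42 + 44.18 − 24.01) = ½√50.59
√50.59 ≈ 7.11266, so m_a ≈ 3.55633

m_a = 3.556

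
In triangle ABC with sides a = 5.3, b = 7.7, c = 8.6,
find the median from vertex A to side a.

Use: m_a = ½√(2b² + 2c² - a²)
m_a = ½√(2·7.7² + 2·8.6² − 5.3²) = ½√(2·59.29 + 2·73.96 − 28.09) = ½√(118.58 + 147.92 − 28.09) = ½√238.41
√238.41 ≈ 15.4405, so m_a ≈ 7.72027

m_a = 7.72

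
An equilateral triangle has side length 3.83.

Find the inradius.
r = Area/s with s the semi-perimeter.
Area = (√3/4)·3.83² = (√3/4)·14.6689 ≈ 0.433013·14.6689 ≈ 6.35182
s = 3·3.83/2 = 5.745
r ≈ 6.35182/5.745 ≈ 1.10563
(Equivalently r = side/(2√3) = 3.83/3.4641 ≈ 1.10563.)

r = 1.106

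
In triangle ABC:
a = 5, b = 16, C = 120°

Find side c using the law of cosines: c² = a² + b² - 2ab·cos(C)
c² = 5² + 16² − 2·5·16·cos(120°)
cos(120°) ≈ -0.5
c² ≈ 25 + 256 − 160·(-0.5) ≈ 281 + 80 ≈ 361
c ≈ √361 ≈ 19

c = 19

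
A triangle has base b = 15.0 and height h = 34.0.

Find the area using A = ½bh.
A = ½·b·h = ½·15.0·34.0 = ½·510 = 255

Area = 255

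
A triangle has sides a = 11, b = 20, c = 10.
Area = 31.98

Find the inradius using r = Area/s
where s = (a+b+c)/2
s = (11 + 20 + 10)/2 = 41/2 = 20.5
r = Area/s = 31.98/20.5 ≈ 1.56

r = 1.56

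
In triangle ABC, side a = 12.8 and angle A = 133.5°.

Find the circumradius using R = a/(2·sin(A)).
R = a/(2·sin(A)) = 12.8/(2·sin(133.5°))
sin(133.5°) ≈ 0.725374
R ≈ 12.8/(2·0.725374) = 12.8/1.45075 ≈ 8.82303

R = 8.823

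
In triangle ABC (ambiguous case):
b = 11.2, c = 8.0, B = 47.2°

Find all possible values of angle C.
b/sin(B) = c/sin(C)  ⇒  sin(C) = c·sin(B)/b = 8.0·sin(47.2°)/11.2
sin(47.2°) ≈ 0.73373
sin(C) ≈ 8.0·0.73373/11.2 ≈ 5.86984/11.2 ≈ 0.524093
Candidate 1: C₁ = arcsin(0.524093) ≈ 31.6072°  →  A = 180° − 47.2° − 31.6072° ≈ 101.193° > 0, valid
Candidate 2: C₂ = 180° − C₁ ≈ 148.393°  →  A = 180° − 47.2° − 148.393° ≈ -15.5928° ≤ 0, not a valid triangle

C = 31.61° (one solution)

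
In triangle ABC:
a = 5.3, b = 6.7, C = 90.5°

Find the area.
Two sides and the included angle (SAS): A = ½·a·b·sin(C) = ½·5.3·6.7·sin(90.5°)
sin(90.5°) ≈ 0.999962
A ≈ ½·35.51·0.999962 = 17.755·0.999962 ≈ 17.7543

Area = 17.75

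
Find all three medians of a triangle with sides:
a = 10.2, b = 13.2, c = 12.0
Median formula: m_a = ½√(2b² + 2c² − a²) (and cyclically). a² = 104.04, b² = 174.24, c² = 144.
m_a = ½√(2·174.24 + 2·144 − 104.04) = ½√532.44 ≈ ½·23.0747 ≈ 11.5373
m_b = ½√(2·104.04 + 2·144 − 174.24) = ½√321.84 ≈ ½·17.9399 ≈ 8.96995
m_c = ½√(2·104.04 + 2·174.24 − 144) = ½√412.56 ≈ ½·20.3116 ≈ 10.1558

m_a = 11.54, m_b = 8.97, m_c = 10.16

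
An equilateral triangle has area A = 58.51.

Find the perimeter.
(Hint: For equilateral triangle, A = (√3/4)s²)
A = (√3/4)s²  ⇒  s² = 4A/√3 = 4·58.51/√3 = 234.04/1.73205 ≈ 135.123
s ≈ √135.123 ≈ 11.6242
Perimeter = 3s ≈ 3·11.6242 ≈ 34.8727

Perimeter = 34.87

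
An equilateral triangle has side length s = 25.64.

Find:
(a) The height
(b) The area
(a) The height splits the triangle into two 30-60-90 halves: h = s·√3/2 = 25.64·1.73205/2 ≈ 44.4098/2 ≈ 22.2049
(b) Area = (√3/4)·s² = (√3/4)·25.64² = (√3/4)·657.4096 ≈ 0.433013·657.4096 ≈ 284.667

Height = 22.2, Area = 284.7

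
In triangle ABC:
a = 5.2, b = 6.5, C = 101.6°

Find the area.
Two sides and the included angle (SAS): A = ½·a·b·sin(C) = ½·5.2·6.5·sin(101.6°)
sin(101.6°) ≈ 0.979575
A ≈ ½·33.8·0.979575 = 16.9·0.979575 ≈ 16.5548

Area = 16.55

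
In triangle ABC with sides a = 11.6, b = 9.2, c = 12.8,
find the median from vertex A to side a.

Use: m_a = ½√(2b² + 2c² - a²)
m_a = ½√(2·9.2² + 2·12.8² − 11.6²) = ½√(2·84.64 + 2·163.84 − 134.56) = ½√(169.28 + 327.68 − 134.56) = ½√362.4
√362.4 ≈ 19.0368, so m_a ≈ 9.5184

m_a = 9.518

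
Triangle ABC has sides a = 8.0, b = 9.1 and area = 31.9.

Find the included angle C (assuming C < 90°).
Area = ½·a·b·sin(C)  ⇒  sin(C) = 2·Area/(a·b) = 2·31.9/(8.0·9.1) = 63.8/72.8 ≈ 0.876374
C = arcsin(0.876374) ≈ 61.208° (taking the acute solution since C < 90°)

C = 61.21°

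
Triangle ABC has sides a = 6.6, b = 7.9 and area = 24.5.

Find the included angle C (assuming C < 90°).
Area = ½·a·b·sin(C)  ⇒  sin(C) = 2·Area/(a·b) = 2·24.5/(6.6·7.9) = 49/52.14 ≈ 0.939778
C = arcsin(0.939778) ≈ 70.0142° (taking the acute solution since C < 90°)

C = 70.01°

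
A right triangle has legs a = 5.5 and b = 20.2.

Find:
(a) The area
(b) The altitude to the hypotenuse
(a) The legs are perpendicular, so Area = ½·a·b = ½·5.5·20.2 = ½·111.1 = 55.55
(b) Hypotenuse c = √(a² + b²) = √(30.25 + 408.04) = √438.29 ≈ 20.9354
    Area = ½·c·h_c  ⇒  h_c = 2·Area/c = 111.1/20.9354 ≈ 5.30681

Area = 55.55, h_c = 5.307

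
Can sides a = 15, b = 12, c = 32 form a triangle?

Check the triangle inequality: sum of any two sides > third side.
a + b vs c: 15 + 12 = 27 ≤ 32  ✗
a + c vs b: 15 + 32 = 47 > 12  ✓
b + c vs a: 12 + 32 = 44 > 15  ✓

No: 15 + 12 = 27 is not > 32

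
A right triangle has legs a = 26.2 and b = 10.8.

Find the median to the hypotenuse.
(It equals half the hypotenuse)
Hypotenuse c = √(a² + b²) = √(686.44 + 116.64) = √803.08 ≈ 28.3387
Median to hypotenuse = c/2 ≈ 28.3387/2 ≈ 14.1693

Median = 14.17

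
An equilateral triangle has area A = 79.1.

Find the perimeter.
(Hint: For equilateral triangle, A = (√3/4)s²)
A = (√3/4)s²  ⇒  s² = 4A/√3 = 4·79.1/√3 = 316.4/1.73205 ≈ 182.674
s ≈ √182.674 ≈ 13.5157
Perimeter = 3s ≈ 3·13.5157 ≈ 40.547

Perimeter = 40.55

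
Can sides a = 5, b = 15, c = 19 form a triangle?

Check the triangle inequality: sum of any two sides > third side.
a + b vs c: 5 + 15 = 20 > 19  ✓
a + c vs b: 5 + 19 = 24 > 15  ✓
b + c vs a: 15 + 19 = 34 > 5  ✓

Yes, triangle inequality satisfied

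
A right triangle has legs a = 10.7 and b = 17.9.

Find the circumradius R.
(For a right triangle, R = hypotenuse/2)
Hypotenuse c = √(a² + b²) = √(114.49 + 320.41) = √434.9 ≈ 20.8543
R = c/2 ≈ 20.8543/2 ≈ 10.4271

R = 10.43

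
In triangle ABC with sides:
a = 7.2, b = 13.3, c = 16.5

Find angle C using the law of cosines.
c² = a² + b² − 2ab·cos(C)  ⇒  cos(C) = (a² + b² − c²)/(2ab)
cos(C) = (7.2² + 13.3² − 16.5²)/(2·7.2·13.3) = (51.84 + 176.89 − 272.25)/191.52 = -43.52/191.52 ≈ -0.227235
C = arccos(-0.227235) ≈ 103.134°

C = 103.1°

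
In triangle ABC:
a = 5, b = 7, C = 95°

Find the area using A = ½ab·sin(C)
A = ½·a·b·sin(C) = ½·5·7·sin(95°)
sin(95°) ≈ 0.996195
A ≈ ½·35·0.996195 = 17.5·0.996195 ≈ 17.4334

Area = 17.43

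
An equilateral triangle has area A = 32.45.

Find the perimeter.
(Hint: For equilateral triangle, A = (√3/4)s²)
A = (√3/4)s²  ⇒  s² = 4A/√3 = 4·32.45/√3 = 129.8/1.73205 ≈ 74.9401
s ≈ √74.9401 ≈ 8.65679
Perimeter = 3s ≈ 3·8.65679 ≈ 25.9704

Perimeter = 25.97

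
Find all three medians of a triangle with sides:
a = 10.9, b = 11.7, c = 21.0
Median formula: m_a = ½√(2b² + 2c² − a²) (and cyclically). a² = 118.81, b² = 136.89, c² = 441.
m_a = ½√(2·136.89 + 2·441 − 118.81) = ½√1036.97 ≈ ½·32.202 ≈ 16.101
m_b = ½√(2·118.81 + 2·441 − 136.89) = ½√982.73 ≈ ½·31.3485 ≈ 15.6743
m_c = ½√(2·118.81 + 2·136.89 − 441) = ½√70.4 ≈ ½·8.39047 ≈ 4.19524

m_a = 16.1, m_b = 15.67, m_c = 4.195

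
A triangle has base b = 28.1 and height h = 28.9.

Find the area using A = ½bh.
A = ½·b·h = ½·28.1·28.9 = ½·812.09 = 406.045

Area = 406.045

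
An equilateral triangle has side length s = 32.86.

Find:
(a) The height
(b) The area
(a) The height splits the triangle into two 30-60-90 halves: h = s·√3/2 = 32.86·1.73205/2 ≈ 56.9152/2 ≈ 28.4576
(b) Area = (√3/4)·s² = (√3/4)·32.86² = (√3/4)·1079.7796 ≈ 0.433013·1079.7796 ≈ 467.558

Height = 28.46, Area = 467.6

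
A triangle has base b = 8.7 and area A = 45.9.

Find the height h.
A = ½·b·h  ⇒  h = 2A/b = 2·45.9/8.7 = 91.8/8.7 ≈ 10.5517

h = 10.55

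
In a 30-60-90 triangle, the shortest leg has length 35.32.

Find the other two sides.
In a 30-60-90 triangle the sides are in ratio 1 : √3 : 2 (short leg : long leg : hypotenuse).
Long leg = 35.32·√3 ≈ 35.32·1.73205 ≈ 61.176
Hypotenuse = 2·35.32 = 70.64

Long leg = 35.32√3 = 61.18, Hypotenuse = 70.64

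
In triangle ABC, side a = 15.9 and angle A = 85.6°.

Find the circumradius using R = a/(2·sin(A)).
R = a/(2·sin(A)) = 15.9/(2·sin(85.6°))
sin(85.6°) ≈ 0.997053
R ≈ 15.9/(2·0.997053) = 15.9/1.99411 ≈ 7.9735

R = 7.973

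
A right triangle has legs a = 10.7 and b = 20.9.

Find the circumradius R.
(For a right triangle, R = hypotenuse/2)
Hypotenuse c = √(a² + b²) = √(114.49 + 436.81) = √551.3 ≈ 23.4798
R = c/2 ≈ 23.4798/2 ≈ 11.7399

R = 11.74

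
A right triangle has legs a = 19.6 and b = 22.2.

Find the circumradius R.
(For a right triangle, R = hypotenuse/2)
Hypotenuse c = √(a² + b²) = √(384.16 + 492.84) = √877 ≈ 29.6142
R = c/2 ≈ 29.6142/2 ≈ 14.8071

R = 14.81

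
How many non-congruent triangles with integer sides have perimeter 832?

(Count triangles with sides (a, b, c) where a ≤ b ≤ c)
Let a ≤ b ≤ c with a + b + c = 832. The only binding inequality is a + b > c, i.e. 832 − c > c, so c < 832/2; and c ≥ 832/3 since c is the largest side.
So 278 ≤ c ≤ 415. For each c, b runs from ⌈(832 − c)/2⌉ up to c (then a = 832 − b − c satisfies 1 ≤ a ≤ b automatically), giving c − ⌈(832 − c)/2⌉ + 1 choices.
Summing over c: 2 + 3 + 5 + 6 + … + 206 + 207  (138 terms, c = 278, …, 415) = 14421
Check (closed form: nearest integer to p²/48 for even p, (p+3)²/48 for odd p): 832²/48 = 692224/48 ≈ 14421.33 → 14421

14421 triangles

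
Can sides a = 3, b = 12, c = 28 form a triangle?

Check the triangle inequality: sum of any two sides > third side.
a + b vs c: 3 + 12 = 15 ≤ 28  ✗
a + c vs b: 3 + 28 = 31 > 12  ✓
b + c vs a: 12 + 28 = 40 > 3  ✓

No: 3 + 12 = 15 is not > 28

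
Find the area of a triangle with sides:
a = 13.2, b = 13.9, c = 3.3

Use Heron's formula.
s = (13.2 + 13.9 + 3.3)/2 = 30.4/2 = 15.2
s − a = 2, s − b = 1.3, s − c = 11.9
s(s−a)(s−b)(s−c) = 15.2·2·1.3·11.9 ≈ 470.288
Area = √470.288 ≈ 21.6861

Area = 21.69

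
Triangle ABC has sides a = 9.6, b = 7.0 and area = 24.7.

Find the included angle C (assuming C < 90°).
Area = ½·a·b·sin(C)  ⇒  sin(C) = 2·Area/(a·b) = 2·24.7/(9.6·7.0) = 49.4/67.2 ≈ 0.735119
C = arcsin(0.735119) ≈ 47.3173° (taking the acute solution since C < 90°)

C = 47.32°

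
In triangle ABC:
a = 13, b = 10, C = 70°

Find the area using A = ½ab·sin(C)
A = ½·a·b·sin(C) = ½·13·10·sin(70°)
sin(70°) ≈ 0.939693
A ≈ ½·130·0.939693 = 65·0.939693 ≈ 61.08

Area = 61.08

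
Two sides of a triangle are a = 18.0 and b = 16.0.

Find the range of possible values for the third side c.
Triangle inequality: |a − b| < c < a + b
|a − b| = |18.0 − 16.0| = 2
a + b = 18.0 + 16.0 = 34

2 < c < 34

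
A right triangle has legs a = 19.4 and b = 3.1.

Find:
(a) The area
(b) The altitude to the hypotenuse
(a) The legs are perpendicular, so Area = ½·a·b = ½·19.4·3.1 = ½·60.14 = 30.07
(b) Hypotenuse c = √(a² + b²) = √(376.36 + 9.61) = √385.97 ≈ 19.6461
    Area = ½·c·h_c  ⇒  h_c = 2·Area/c = 60.14/19.6461 ≈ 3.06116

Area = 30.07, h_c = 3.061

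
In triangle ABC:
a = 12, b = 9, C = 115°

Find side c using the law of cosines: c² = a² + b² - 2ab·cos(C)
c² = 12² + 9² − 2·12·9·cos(115°)
cos(115°) ≈ -0.422618
c² ≈ 144 + 81 − 216·(-0.422618) ≈ 225 + 91.2855 ≈ 316.286
c ≈ √316.286 ≈ 17.7844

c = 17.78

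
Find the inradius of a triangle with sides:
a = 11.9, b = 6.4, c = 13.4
r = Area/s where s is the semi-perimeter.
s = (11.9 + 6.4 + 13.4)/2 = 31.7/2 = 15.85
Area = √(s(s−a)(s−b)(s−c)) = √(15.85·3.95·9.45·2.45) ≈ √1449.52 ≈ 38.0726
r ≈ 38.0726/15.85 ≈ 2.40205

r = 2.402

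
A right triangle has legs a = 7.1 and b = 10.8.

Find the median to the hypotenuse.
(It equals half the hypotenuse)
Hypotenuse c = √(a² + b²) = √(50.41 + 116.64) = √167.05 ≈ 12.9248
Median to hypotenuse = c/2 ≈ 12.9248/2 ≈ 6.46239

Median = 6.462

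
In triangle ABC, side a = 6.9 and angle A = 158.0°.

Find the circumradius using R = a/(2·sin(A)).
R = a/(2·sin(A)) = 6.9/(2·sin(158.0°))
sin(158.0°) ≈ 0.374607
R ≈ 6.9/(2·0.374607) = 6.9/0.749213 ≈ 9.20966

R = 9.21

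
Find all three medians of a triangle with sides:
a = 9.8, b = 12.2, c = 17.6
Median formula: m_a = ½√(2b² + 2c² − a²) (and cyclically). a² = 96.04, b² = 148.84, c² = 309.76.
m_a = ½√(2·148.84 + 2·309.76 − 96.04) = ½√821.16 ≈ ½·28.6559 ≈ 14.3279
m_b = ½√(2·96.04 + 2·309.76 − 148.84) = ½√662.76 ≈ ½·25.7441 ≈ 12.8721
m_c = ½√(2·96.04 + 2·148.84 − 309.76) = ½√180 ≈ ½·13.4164 ≈ 6.7082

m_a = 14.33, m_b = 12.87, m_c = 6.708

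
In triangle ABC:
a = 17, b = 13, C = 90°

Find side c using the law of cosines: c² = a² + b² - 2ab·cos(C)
c² = 17² + 13² − 2·17·13·cos(90°)
cos(90°) ≈ 0
c² ≈ 289 + 169 − 442·(0) ≈ 458 − 0 ≈ 458
c ≈ √458 ≈ 21.4009

c = 21.4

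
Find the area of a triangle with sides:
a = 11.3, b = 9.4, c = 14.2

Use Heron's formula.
s = (11.3 + 9.4 + 14.2)/2 = 34.9/2 = 17.45
s − a = 6.15, s − b = 8.05, s − c = 3.25
s(s−a)(s−b)(s−c) = 17.45·6.15·8.05·3.25 ≈ 2807.69
Area = √2807.69 ≈ 52.9877

Area = 52.99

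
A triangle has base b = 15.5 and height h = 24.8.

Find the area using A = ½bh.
A = ½·b·h = ½·15.5·24.8 = ½·384.4 = 192.2

Area = 192.2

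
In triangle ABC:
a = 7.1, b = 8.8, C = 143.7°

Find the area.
Two sides and the included angle (SAS): A = ½·a·b·sin(C) = ½·7.1·8.8·sin(143.7°)
sin(143.7°) ≈ 0.592013
A ≈ ½·62.48·0.592013 = 31.24·0.592013 ≈ 18.4945

Area = 18.49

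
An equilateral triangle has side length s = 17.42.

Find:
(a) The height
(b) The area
(a) The height splits the triangle into two 30-60-90 halves: h = s·√3/2 = 17.42·1.73205/2 ≈ 30.1723/2 ≈ 15.0862
(b) Area = (√3/4)·s² = (√3/4)·17.42² = (√3/4)·303.4564 ≈ 0.433013·303.4564 ≈ 131.4

Height = 15.09, Area = 131.4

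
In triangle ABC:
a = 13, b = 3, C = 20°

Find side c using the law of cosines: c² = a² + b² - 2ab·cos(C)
c² = 13² + 3² − 2·13·3·cos(20°)
cos(20°) ≈ 0.939693
c² ≈ 169 + 9 − 78·(0.939693) ≈ 178 − 73.296 ≈ 104.704
c ≈ √104.704 ≈ 10.2325

c = 10.23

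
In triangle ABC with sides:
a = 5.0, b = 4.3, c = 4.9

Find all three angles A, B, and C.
Law of cosines for each angle (a² = 25, b² = 18.49, c² = 24.01):
cos(A) = (b² + c² − a²)/(2bc) = (18.49 + 24.01 − 25)/(2·4.3·4.9) = 17.5/42.14 ≈ 0.415282  ⇒  A ≈ 65.4629°
cos(B) = (a² + c² − b²)/(2ac) = (25 + 24.01 − 18.49)/(2·5.0·4.9) = 30.52/49 ≈ 0.622857  ⇒  B ≈ 51.4749°
cos(C) = (a² + b² − c²)/(2ab) = (25 + 18.49 − 24.01)/(2·5.0·4.3) = 19.48/43 ≈ 0.453023  ⇒  C ≈ 63.0622°
Check: A + B + C ≈ 180°

A = 65.46°, B = 51.47°, C = 63.06°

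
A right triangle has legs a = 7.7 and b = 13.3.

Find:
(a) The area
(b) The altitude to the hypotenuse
(a) The legs are perpendicular, so Area = ½·a·b = ½·7.7·13.3 = ½·102.41 = 51.205
(b) Hypotenuse c = √(a² + b²) = √(59.29 + 176.89) = √236.18 ≈ 15.3681
    Area = ½·c·h_c  ⇒  h_c = 2·Area/c = 102.41/15.3681 ≈ 6.66378

Area = 51.205, h_c = 6.664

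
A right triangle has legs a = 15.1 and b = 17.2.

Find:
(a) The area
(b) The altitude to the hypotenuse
(a) The legs are perpendicular, so Area = ½·a·b = ½·15.1·17.2 = ½·259.72 = 129.86
(b) Hypotenuse c = √(a² + b²) = √(228.01 + 295.84) = √523.85 ≈ 22.8878
    Area = ½·c·h_c  ⇒  h_c = 2·Area/c = 259.72/22.8878 ≈ 11.3475

Area = 129.86, h_c = 11.35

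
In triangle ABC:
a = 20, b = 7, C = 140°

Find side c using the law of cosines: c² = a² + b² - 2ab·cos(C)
c² = 20² + 7² − 2·20·7·cos(140°)
cos(140°) ≈ -0.766044
c² ≈ 400 + 49 − 280·(-0.766044) ≈ 449 + 214.492 ≈ 663.492
c ≈ √663.492 ≈ 25.7583

c = 25.76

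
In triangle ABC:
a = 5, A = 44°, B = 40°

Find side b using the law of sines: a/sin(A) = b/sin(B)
a/sin(A) = b/sin(B)  ⇒  b = a·sin(B)/sin(A) = 5·sin(40°)/sin(44°)
sin(40°) ≈ 0.642788, sin(44°) ≈ 0.694658
b ≈ 5·0.642788/0.694658 ≈ 3.21394/0.694658 ≈ 4.62665

b = 4.627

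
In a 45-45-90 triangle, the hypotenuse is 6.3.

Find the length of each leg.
In a 45-45-90 triangle hypotenuse = leg·√2, so leg = hypotenuse/√2.
Leg = 6.3/√2 ≈ 6.3/1.41421 ≈ 4.45477

Each leg = 4.455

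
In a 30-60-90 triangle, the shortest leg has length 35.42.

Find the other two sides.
In a 30-60-90 triangle the sides are in ratio 1 : √3 : 2 (short leg : long leg : hypotenuse).
Long leg = 35.42·√3 ≈ 35.42·1.73205 ≈ 61.3492
Hypotenuse = 2·35.42 = 70.84

Long leg = 35.42√3 = 61.35, Hypotenuse = 70.84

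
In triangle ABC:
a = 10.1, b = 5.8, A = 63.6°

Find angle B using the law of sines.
a/sin(A) = b/sin(B)  ⇒  sin(B) = b·sin(A)/a = 5.8·sin(63.6°)/10.1
sin(63.6°) ≈ 0.895712
sin(B) ≈ 5.8·0.895712/10.1 ≈ 5.19513/10.1 ≈ 0.514369
B = arcsin(0.514369) ≈ 30.9553°
(Since b ≤ a we need B ≤ A, so the obtuse alternative 180° − 30.9553° ≈ 149.045° is rejected.)

B = 30.96°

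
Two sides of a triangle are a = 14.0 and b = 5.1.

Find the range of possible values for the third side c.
Triangle inequality: |a − b| < c < a + b
|a − b| = |14.0 − 5.1| = 8.9
a + b = 14.0 + 5.1 = 19.1

8.9 < c < 19.1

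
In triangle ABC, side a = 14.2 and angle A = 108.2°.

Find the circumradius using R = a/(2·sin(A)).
R = a/(2·sin(A)) = 14.2/(2·sin(108.2°))
sin(108.2°) ≈ 0.949972
R ≈ 14.2/(2·0.949972) = 14.2/1.89994 ≈ 7.4739

R = 7.474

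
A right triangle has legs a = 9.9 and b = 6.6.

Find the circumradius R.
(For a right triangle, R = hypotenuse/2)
Hypotenuse c = √(a² + b²) = √(98.01 + 43.56) = √141.57 ≈ 11.8983
R = c/2 ≈ 11.8983/2 ≈ 5.94916

R = 5.949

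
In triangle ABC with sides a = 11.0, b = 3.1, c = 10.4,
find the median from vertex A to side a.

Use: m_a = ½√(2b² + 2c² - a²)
m_a = ½√(2·3.1² + 2·10.4² − 11.0²) = ½√(2·9.61 + 2·108.16 − 121) = ½√(19.22 + 216.32 − 121) = ½√114.54
√114.54 ≈ 10.7023, so m_a ≈ 5.35117

m_a = 5.351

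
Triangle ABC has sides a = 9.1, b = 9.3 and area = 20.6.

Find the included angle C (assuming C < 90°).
Area = ½·a·b·sin(C)  ⇒  sin(C) = 2·Area/(a·b) = 2·20.6/(9.1·9.3) = 41.2/84.63 ≈ 0.486825
C = arcsin(0.486825) ≈ 29.1321° (taking the acute solution since C < 90°)

C = 29.13°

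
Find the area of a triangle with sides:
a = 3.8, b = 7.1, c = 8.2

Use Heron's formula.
s = (3.8 + 7.1 + 8.2)/2 = 19.1/2 = 9.55
s − a = 5.75, s − b = 2.45, s − c = 1.35
s(s−a)(s−b)(s−c) = 9.55·5.75·2.45·1.35 ≈ 181.623
Area = √181.623 ≈ 13.4768

Area = 13.48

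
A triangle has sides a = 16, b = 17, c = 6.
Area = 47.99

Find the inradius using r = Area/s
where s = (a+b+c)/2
s = (16 + 17 + 6)/2 = 39/2 = 19.5
r = Area/s = 47.99/19.5 ≈ 2.46103

r = 2.461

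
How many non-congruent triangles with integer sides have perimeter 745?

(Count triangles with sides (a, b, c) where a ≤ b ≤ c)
Let a ≤ b ≤ c with a + b + c = 745. The only binding inequality is a + b > c, i.e. 745 − c > c, so c < 745/2; and c ≥ 745/3 since c is the largest side.
So 249 ≤ c ≤ 372. For each c, b runs from ⌈(745 − c)/2⌉ up to c (then a = 745 − b − c satisfies 1 ≤ a ≤ b automatically), giving c − ⌈(745 − c)/2⌉ + 1 choices.
Summing over c: 2 + 3 + 5 + 6 + … + 185 + 186  (124 terms, c = 249, …, 372) = 11656
Check (closed form: nearest integer to p²/48 for even p, (p+3)²/48 for odd p): (745+3)²/48 = 748²/48 = 559504/48 ≈ 11656.33 → 11656

11656 triangles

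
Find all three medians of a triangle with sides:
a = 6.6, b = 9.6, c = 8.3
Median formula: m_a = ½√(2b² + 2c² − a²) (and cyclically). a² = 43.56, b² = 92.16, c² = 68.89.
m_a = ½√(2·92.16 + 2·68.89 − 43.56) = ½√278.54 ≈ ½·16.6895 ≈ 8.34476
m_b = ½√(2·43.56 + 2·68.89 − 92.16) = ½√132.74 ≈ ½·11.5213 ≈ 5.76064
m_c = ½√(2·43.56 + 2·92.16 − 68.89) = ½√202.55 ≈ ½·14.232 ≈ 7.116

m_a = 8.345, m_b = 5.761, m_c = 7.116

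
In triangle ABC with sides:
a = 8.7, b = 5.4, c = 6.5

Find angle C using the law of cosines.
c² = a² + b² − 2ab·cos(C)  ⇒  cos(C) = (a² + b² − c²)/(2ab)
cos(C) = (8.7² + 5.4² − 6.5²)/(2·8.7·5.4) = (75.69 + 29.16 − 42.25)/93.96 = 62.6/93.96 ≈ 0.666241
C = arccos(0.666241) ≈ 48.2224°

C = 48.22°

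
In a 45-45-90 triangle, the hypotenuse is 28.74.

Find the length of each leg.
In a 45-45-90 triangle hypotenuse = leg·√2, so leg = hypotenuse/√2.
Leg = 28.74/√2 ≈ 28.74/1.41421 ≈ 20.3222

Each leg = 20.32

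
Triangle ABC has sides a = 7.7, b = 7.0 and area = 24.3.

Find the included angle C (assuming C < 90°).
Area = ½·a·b·sin(C)  ⇒  sin(C) = 2·Area/(a·b) = 2·24.3/(7.7·7.0) = 48.6/53.9 ≈ 0.90167
C = arcsin(0.90167) ≈ 64.3784° (taking the acute solution since C < 90°)

C = 64.38°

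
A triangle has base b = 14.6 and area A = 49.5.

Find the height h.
A = ½·b·h  ⇒  h = 2A/b = 2·49.5/14.6 = 99/14.6 ≈ 6.78082

h = 6.781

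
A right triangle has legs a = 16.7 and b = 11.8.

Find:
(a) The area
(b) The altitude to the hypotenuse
(a) The legs are perpendicular, so Area = ½·a·b = ½·16.7·11.8 = ½·197.06 = 98.53
(b) Hypotenuse c = √(a² + b²) = √(278.89 + 139.24) = √418.13 ≈ 20.4482
    Area = ½·c·h_c  ⇒  h_c = 2·Area/c = 197.06/20.4482 ≈ 9.63702

Area = 98.53, h_c = 9.637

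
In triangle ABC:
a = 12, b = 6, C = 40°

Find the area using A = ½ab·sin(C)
A = ½·a·b·sin(C) = ½·12·6·sin(40°)
sin(40°) ≈ 0.642788
A ≈ ½·72·0.642788 = 36·0.642788 ≈ 23.1404

Area = 23.14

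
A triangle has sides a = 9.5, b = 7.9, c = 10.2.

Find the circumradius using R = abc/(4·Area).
First find the area with Heron's formula.
s = (9.5 + 7.9 + 10.2)/2 = 13.8
Area = √(s(s−a)(s−b)(s−c)) = √(13.8·4.3·5.9·3.6) ≈ √1260.38 ≈ 35.5019
abc = 9.5·7.9·10.2 = 765.51
R = abc/(4·Area) ≈ 765.51/(4·35.5019) = 765.51/142.007 ≈ 5.39063

R = 5.391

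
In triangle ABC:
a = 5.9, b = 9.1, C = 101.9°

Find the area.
Two sides and the included angle (SAS): A = ½·a·b·sin(C) = ½·5.9·9.1·sin(101.9°)
sin(101.9°) ≈ 0.978509
A ≈ ½·53.69·0.978509 = 26.845·0.978509 ≈ 26.2681

Area = 26.27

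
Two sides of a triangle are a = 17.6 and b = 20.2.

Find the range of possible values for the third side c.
Triangle inequality: |a − b| < c < a + b
|a − b| = |17.6 − 20.2| = 2.6
a + b = 17.6 + 20.2 = 37.8

2.6 < c < 37.8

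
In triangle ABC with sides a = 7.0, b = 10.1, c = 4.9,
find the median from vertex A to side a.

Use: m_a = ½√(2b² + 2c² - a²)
m_a = ½√(2·10.1² + 2·4.9² − 7.0²) = ½√(2·102.01 + 2·24.01 − 49) = ½√(204.02 + 48.02 − 49) = ½√203.04
√203.04 ≈ 14.2492, so m_a ≈ 7.12461

m_a = 7.125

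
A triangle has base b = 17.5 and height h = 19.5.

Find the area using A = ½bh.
A = ½·b·h = ½·17.5·19.5 = ½·341.25 = 170.625

Area = 170.625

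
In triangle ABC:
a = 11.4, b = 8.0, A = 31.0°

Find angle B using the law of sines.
a/sin(A) = b/sin(B)  ⇒  sin(B) = b·sin(A)/a = 8.0·sin(31.0°)/11.4
sin(31.0°) ≈ 0.515038
sin(B) ≈ 8.0·0.515038/11.4 ≈ 4.1203/11.4 ≈ 0.36143
B = arcsin(0.36143) ≈ 21.1881°
(Since b ≤ a we need B ≤ A, so the obtuse alternative 180° − 21.1881° ≈ 158.812° is rejected.)

B = 21.19°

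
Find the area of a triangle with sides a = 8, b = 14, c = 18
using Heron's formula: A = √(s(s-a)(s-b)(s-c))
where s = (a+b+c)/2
s = (8 + 14 + 18)/2 = 40/2 = 20
s − a = 12, s − b = 6, s − c = 2
s(s−a)(s−b)(s−c) = 20·12·6·2 = 2880
Area = √2880 ≈ 53.6656

s = 20.0, Area = 53.67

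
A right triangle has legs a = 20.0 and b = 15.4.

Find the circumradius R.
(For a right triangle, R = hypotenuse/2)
Hypotenuse c = √(a² + b²) = √(400 + 237.16) = √637.16 ≈ 25.242
R = c/2 ≈ 25.242/2 ≈ 12.621

R = 12.62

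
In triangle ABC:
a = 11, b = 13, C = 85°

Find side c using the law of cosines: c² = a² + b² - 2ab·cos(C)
c² = 11² + 13² − 2·11·13·cos(85°)
cos(85°) ≈ 0.0871557
c² ≈ 121 + 169 − 286·(0.0871557) ≈ 290 − 24.9265 ≈ 265.073
c ≈ √265.073 ≈ 16.2811

c = 16.28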